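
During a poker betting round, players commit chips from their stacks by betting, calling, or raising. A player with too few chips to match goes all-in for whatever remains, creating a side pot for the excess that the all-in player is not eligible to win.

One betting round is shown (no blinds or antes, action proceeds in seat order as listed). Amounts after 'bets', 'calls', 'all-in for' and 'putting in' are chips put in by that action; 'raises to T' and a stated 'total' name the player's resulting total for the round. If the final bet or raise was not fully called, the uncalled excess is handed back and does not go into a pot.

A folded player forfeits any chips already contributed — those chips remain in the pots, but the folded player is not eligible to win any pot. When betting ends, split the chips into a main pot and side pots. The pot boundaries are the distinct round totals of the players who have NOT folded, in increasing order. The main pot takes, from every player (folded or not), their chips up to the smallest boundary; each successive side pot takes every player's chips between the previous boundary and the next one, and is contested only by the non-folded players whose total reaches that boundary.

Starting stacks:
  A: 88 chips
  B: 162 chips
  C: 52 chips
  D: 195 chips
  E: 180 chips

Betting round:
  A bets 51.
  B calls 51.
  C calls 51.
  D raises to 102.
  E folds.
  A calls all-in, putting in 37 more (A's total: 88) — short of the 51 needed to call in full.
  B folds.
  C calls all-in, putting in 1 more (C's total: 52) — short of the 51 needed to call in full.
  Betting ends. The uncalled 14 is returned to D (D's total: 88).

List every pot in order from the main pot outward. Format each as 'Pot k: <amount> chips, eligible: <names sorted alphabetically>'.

Pot 1: 207 chips, eligible: A, C, D
Pot 2: 72 chips, eligible: A, D

Derivation:
Contributions (after 14 returned to D): A=88, B=51, C=52, D=88
Folded: B, E
Pot levels (distinct totals of non-folded players): 52, 88
Layer 1-52: A 52 + B 51 + C 52 + D 52 = 207 chips; eligible A, C, D
Layer 53-88: 36 each from A, D = 36*2 = 72 chips; eligible A, D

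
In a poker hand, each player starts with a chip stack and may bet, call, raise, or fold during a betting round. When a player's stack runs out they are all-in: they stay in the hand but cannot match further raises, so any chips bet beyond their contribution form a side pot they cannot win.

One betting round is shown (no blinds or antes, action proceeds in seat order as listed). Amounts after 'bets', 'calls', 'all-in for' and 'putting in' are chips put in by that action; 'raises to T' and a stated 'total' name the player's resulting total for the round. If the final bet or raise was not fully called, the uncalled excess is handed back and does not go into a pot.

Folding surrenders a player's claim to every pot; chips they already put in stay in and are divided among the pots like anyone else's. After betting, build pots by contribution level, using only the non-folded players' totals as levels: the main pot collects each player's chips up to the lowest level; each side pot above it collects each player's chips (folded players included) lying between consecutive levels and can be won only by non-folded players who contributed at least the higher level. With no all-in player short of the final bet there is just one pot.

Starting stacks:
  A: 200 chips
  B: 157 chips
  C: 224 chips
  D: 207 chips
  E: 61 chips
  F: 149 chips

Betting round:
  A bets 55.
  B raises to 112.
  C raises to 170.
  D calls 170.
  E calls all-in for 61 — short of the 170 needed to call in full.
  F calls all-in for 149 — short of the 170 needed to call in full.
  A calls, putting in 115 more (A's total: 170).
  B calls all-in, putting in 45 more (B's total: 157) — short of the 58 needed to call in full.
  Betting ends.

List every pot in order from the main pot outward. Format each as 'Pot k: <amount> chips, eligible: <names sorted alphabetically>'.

Pot 1: 366 chips, eligible: A, B, C, D, E, F
Pot 2: 440 chips, eligible: A, B, C, D, F
Pot 3: 32 chips, eligible: A, B, C, D
Pot 4: 39 chips, eligible: A, C, D

Derivation:
Contributions: A=170, B=157, C=170, D=170, E=61, F=149
Pot levels (distinct totals of non-folded players): 61, 149, 157, 170
Layer 1-61: 61 each from A, B, C, D, E, F = 61*6 = 366 chips; eligible A, B, C, D, E, F
Layer 62-149: 88 each from A, B, C, D, F = 88*5 = 440 chips; eligible A, B, C, D, F
Layer 150-157: 8 each from A, B, C, D = 8*4 = 32 chips; eligible A, B, C, D
Layer 158-170: 13 each from A, C, D = 13*3 = 39 chips; eligible A, C, D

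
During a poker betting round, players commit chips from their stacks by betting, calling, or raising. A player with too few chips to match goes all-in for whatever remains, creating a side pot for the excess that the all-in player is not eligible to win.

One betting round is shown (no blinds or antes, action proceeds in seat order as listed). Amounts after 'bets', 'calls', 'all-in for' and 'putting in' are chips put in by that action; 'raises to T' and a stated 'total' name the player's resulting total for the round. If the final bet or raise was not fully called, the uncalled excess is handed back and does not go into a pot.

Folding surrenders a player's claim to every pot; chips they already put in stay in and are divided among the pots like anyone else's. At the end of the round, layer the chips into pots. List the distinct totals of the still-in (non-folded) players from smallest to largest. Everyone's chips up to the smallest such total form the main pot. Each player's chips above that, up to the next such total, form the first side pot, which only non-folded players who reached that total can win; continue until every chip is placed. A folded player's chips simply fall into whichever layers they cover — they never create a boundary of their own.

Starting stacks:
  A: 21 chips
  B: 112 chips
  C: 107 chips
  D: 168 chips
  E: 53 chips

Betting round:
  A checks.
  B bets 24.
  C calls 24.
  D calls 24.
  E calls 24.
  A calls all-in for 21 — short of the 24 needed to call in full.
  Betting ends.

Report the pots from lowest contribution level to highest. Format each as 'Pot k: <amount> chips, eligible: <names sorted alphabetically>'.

Pot 1: 105 chips, eligible: A, B, C, D, E
Pot 2: 12 chips, eligible: B, C, D, E

Derivation:
Contributions: A=21, B=24, C=24, D=24, E=24
Pot levels (distinct totals of non-folded players): 21, 24
Layer 1-21: 21 each from A, B, C, D, E = 21*5 = 105 chips; eligible A, B, C, D, E
Layer 22-24: 3 each from B, C, D, E = 3*4 = 12 chips; eligible B, C, D, E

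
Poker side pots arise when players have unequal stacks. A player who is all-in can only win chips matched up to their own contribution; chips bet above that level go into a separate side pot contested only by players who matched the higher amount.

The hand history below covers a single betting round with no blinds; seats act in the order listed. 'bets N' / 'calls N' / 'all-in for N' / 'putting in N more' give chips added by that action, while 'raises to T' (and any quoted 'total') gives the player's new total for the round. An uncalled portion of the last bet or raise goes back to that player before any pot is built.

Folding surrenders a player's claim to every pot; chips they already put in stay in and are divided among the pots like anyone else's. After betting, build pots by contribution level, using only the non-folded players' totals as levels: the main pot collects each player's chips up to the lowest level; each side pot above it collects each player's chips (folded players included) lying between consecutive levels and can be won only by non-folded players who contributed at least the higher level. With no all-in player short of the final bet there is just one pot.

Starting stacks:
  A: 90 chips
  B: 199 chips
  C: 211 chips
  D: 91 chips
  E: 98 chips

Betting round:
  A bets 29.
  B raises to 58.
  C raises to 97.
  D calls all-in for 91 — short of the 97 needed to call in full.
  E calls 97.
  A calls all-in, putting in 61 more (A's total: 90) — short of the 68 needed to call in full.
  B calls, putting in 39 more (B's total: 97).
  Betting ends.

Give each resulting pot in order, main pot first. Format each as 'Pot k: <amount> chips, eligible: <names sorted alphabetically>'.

Contributions: A=90, B=97, C=97, D=91, E=97
Pot levels (distinct totals of non-folded players): 90, 91, 97
Layer 1-90: 90 each from A, B, C, D, E = 90*5 = 450 chips; eligible A, B, C, D, E
Layer 91-91: 1 each from B, C, D, E = 1*4 = 4 chips; eligible B, C, D, E
Layer 92-97: 6 each from B, C, E = 6*3 = 18 chips; eligible B, C, E

Pot 1: 450 chips, eligible: A, B, C, D, E
Pot 2: 4 chips, eligible: B, C, D, E
Pot 3: 18 chips, eligible: B, C, E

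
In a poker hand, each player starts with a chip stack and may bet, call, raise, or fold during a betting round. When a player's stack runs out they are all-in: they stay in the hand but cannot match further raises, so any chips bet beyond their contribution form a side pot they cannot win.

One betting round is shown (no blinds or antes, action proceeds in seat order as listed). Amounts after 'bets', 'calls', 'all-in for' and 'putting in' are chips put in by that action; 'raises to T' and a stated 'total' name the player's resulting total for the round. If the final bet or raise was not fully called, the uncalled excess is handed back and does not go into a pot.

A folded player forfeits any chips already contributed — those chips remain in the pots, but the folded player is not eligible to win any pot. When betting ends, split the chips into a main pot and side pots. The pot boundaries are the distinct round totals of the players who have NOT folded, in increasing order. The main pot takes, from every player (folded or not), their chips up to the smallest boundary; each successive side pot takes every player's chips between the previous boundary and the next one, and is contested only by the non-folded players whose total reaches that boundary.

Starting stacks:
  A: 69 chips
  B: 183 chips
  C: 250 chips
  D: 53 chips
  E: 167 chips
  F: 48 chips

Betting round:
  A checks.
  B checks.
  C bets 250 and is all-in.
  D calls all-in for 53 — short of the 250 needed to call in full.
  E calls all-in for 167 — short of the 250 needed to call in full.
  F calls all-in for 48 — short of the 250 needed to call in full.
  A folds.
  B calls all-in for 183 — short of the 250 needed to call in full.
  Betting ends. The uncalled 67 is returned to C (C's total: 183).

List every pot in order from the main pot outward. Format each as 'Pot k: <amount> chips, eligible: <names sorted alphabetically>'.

Pot 1: 240 chips, eligible: B, C, D, E, F
Pot 2: 20 chips, eligible: B, C, D, E
Pot 3: 342 chips, eligible: B, C, E
Pot 4: 32 chips, eligible: B, C

Derivation:
Contributions (after 67 returned to C): B=183, C=183, D=53, E=167, F=48
Folded: A
Pot levels (distinct totals of non-folded players): 48, 53, 167, 183
Layer 1-48: 48 each from B, C, D, E, F = 48*5 = 240 chips; eligible B, C, D, E, F
Layer 49-53: 5 each from B, C, D, E = 5*4 = 20 chips; eligible B, C, D, E
Layer 54-167: 114 each from B, C, E = 114*3 = 342 chips; eligible B, C, E
Layer 168-183: 16 each from B, C = 16*2 = 32 chips; eligible B, C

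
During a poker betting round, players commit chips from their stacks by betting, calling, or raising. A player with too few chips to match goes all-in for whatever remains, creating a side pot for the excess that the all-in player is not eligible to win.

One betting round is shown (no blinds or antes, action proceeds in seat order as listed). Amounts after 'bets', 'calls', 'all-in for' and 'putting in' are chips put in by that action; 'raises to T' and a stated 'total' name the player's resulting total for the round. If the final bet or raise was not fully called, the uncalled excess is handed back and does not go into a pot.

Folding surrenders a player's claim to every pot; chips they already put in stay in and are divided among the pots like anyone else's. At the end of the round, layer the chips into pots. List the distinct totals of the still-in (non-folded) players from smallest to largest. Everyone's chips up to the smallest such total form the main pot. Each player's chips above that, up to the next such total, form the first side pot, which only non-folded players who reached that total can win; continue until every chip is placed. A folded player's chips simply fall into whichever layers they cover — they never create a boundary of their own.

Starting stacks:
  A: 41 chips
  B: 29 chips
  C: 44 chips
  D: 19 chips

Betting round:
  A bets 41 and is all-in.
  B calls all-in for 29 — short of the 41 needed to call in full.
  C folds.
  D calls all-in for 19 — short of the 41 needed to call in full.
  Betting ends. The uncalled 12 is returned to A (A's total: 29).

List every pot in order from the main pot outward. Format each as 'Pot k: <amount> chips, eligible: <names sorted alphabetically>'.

Contributions (after 12 returned to A): A=29, B=29, D=19
Folded: C
Pot levels (distinct totals of non-folded players): 19, 29
Layer 1-19: 19 each from A, B, D = 19*3 = 57 chips; eligible A, B, D
Layer 20-29: 10 each from A, B = 10*2 = 20 chips; eligible A, B

Pot 1: 57 chips, eligible: A, B, D
Pot 2: 20 chips, eligible: A, B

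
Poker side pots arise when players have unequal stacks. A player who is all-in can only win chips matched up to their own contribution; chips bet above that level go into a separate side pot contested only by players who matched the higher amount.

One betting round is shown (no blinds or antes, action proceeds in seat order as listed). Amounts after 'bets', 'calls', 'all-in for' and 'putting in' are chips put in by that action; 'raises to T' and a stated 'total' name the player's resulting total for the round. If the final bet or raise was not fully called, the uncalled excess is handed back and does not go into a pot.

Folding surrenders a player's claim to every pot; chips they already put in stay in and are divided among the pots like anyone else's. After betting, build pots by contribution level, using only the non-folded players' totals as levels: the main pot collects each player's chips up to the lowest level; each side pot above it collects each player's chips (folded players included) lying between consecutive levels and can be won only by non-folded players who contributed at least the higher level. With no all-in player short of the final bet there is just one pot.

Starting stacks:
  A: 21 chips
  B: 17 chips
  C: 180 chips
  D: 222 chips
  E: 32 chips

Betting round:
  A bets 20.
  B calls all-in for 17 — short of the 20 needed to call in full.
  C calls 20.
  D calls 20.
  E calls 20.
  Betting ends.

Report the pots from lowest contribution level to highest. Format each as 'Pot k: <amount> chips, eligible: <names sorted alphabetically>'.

Pot 1: 85 chips, eligible: A, B, C, D, E
Pot 2: 12 chips, eligible: A, C, D, E

Derivation:
Contributions: A=20, B=17, C=20, D=20, E=20
Pot levels (distinct totals of non-folded players): 17, 20
Layer 1-17: 17 each from A, B, C, D, E = 17*5 = 85 chips; eligible A, B, C, D, E
Layer 18-20: 3 each from A, C, D, E = 3*4 = 12 chips; eligible A, C, D, E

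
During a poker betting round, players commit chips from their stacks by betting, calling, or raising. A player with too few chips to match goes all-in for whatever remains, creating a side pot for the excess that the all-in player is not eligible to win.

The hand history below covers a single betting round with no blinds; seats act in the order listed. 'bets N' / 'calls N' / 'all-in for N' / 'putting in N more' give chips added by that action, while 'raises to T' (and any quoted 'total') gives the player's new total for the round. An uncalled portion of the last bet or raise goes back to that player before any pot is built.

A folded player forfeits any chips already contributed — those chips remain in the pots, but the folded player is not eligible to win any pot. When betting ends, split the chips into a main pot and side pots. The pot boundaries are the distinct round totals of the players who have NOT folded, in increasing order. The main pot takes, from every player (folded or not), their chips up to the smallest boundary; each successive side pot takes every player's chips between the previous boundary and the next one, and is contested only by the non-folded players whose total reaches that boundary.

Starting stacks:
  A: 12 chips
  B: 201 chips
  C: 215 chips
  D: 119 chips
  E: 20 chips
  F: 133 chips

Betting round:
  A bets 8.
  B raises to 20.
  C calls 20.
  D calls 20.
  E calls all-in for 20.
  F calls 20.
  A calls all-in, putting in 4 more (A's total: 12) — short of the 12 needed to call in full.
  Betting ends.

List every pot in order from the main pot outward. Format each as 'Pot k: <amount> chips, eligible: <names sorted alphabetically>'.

Contributions: A=12, B=20, C=20, D=20, E=20, F=20
Pot levels (distinct totals of non-folded players): 12, 20
Layer 1-12: 12 each from A, B, C, D, E, F = 12*6 = 72 chips; eligible A, B, C, D, E, F
Layer 13-20: 8 each from B, C, D, E, F = 8*5 = 40 chips; eligible B, C, D, E, F

Pot 1: 72 chips, eligible: A, B, C, D, E, F
Pot 2: 40 chips, eligible: B, C, D, E, F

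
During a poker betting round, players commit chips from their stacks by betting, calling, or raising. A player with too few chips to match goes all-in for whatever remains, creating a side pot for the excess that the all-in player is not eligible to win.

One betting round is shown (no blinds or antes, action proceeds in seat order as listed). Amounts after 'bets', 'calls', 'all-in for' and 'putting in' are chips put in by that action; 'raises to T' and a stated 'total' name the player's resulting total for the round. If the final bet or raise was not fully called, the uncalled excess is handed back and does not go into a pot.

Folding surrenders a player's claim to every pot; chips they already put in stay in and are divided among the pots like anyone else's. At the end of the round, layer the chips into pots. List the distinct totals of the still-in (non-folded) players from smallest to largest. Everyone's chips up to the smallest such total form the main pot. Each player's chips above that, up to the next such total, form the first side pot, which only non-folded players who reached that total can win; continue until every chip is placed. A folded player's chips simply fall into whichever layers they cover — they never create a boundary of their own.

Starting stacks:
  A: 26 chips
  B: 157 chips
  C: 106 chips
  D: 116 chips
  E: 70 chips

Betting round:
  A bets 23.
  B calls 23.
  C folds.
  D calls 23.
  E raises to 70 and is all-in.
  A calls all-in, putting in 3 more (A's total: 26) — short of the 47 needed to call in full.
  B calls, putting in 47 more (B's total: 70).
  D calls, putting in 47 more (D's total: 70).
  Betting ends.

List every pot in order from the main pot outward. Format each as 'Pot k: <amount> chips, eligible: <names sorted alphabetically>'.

Contributions: A=26, B=70, D=70, E=70
Folded: C
Pot levels (distinct totals of non-folded players): 26, 70
Layer 1-26: 26 each from A, B, D, E = 26*4 = 104 chips; eligible A, B, D, E
Layer 27-70: 44 each from B, D, E = 44*3 = 132 chips; eligible B, D, E

Pot 1: 104 chips, eligible: A, B, D, E
Pot 2: 132 chips, eligible: B, D, E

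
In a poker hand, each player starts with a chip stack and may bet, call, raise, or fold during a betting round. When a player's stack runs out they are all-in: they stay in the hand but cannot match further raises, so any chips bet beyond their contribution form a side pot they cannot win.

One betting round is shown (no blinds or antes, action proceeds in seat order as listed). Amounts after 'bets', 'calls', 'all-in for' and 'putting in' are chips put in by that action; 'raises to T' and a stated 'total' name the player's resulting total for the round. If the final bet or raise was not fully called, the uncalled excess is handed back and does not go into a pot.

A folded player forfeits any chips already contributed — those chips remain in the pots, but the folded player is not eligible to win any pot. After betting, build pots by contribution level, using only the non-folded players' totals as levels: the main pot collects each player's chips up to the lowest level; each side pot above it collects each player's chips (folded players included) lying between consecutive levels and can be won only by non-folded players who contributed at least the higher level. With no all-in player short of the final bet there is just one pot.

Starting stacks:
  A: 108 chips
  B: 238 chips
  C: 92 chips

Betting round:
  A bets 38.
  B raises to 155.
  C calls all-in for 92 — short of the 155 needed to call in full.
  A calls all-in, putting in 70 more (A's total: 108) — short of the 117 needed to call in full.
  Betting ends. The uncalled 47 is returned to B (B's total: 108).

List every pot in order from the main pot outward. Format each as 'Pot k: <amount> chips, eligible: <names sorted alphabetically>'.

Pot 1: 276 chips, eligible: A, B, C
Pot 2: 32 chips, eligible: A, B

Derivation:
Contributions (after 47 returned to B): A=108, B=108, C=92
Pot levels (distinct totals of non-folded players): 92, 108
Layer 1-92: 92 each from A, B, C = 92*3 = 276 chips; eligible A, B, C
Layer 93-108: 16 each from A, B = 16*2 = 32 chips; eligible A, B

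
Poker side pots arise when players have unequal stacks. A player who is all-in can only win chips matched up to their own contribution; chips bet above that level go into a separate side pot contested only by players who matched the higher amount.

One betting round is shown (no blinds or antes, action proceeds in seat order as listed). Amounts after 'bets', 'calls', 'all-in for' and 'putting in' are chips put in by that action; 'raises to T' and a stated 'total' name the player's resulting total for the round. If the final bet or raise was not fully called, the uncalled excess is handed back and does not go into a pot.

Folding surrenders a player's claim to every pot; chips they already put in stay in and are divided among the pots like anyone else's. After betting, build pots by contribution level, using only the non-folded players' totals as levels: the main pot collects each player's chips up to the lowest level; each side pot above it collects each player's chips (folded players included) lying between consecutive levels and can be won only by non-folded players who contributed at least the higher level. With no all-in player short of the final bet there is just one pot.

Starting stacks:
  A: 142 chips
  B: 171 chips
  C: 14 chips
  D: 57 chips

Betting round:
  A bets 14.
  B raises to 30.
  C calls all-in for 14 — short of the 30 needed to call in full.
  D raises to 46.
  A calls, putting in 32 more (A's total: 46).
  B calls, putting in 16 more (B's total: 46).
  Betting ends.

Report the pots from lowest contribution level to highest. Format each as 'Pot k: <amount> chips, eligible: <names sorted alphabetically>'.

Contributions: A=46, B=46, C=14, D=46
Pot levels (distinct totals of non-folded players): 14, 46
Layer 1-14: 14 each from A, B, C, D = 14*4 = 56 chips; eligible A, B, C, D
Layer 15-46: 32 each from A, B, D = 32*3 = 96 chips; eligible A, B, D

Pot 1: 56 chips, eligible: A, B, C, D
Pot 2: 96 chips, eligible: A, B, D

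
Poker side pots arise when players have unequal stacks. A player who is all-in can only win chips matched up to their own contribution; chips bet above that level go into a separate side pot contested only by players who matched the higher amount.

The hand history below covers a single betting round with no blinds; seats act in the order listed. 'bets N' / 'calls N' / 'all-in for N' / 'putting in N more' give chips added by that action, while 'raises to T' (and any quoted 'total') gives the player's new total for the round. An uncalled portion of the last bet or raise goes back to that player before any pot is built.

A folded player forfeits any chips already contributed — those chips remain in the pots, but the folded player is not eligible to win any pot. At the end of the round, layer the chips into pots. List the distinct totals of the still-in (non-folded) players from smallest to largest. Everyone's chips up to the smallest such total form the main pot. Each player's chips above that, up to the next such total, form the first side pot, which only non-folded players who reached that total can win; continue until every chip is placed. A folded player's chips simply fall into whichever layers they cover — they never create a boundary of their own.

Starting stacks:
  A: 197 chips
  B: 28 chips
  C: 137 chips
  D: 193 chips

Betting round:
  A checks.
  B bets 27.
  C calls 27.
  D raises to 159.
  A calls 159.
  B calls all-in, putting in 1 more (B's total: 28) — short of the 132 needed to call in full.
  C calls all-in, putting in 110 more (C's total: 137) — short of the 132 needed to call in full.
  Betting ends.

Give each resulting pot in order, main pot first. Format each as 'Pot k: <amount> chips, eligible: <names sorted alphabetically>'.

Contributions: A=159, B=28, C=137, D=159
Pot levels (distinct totals of non-folded players): 28, 137, 159
Layer 1-28: 28 each from A, B, C, D = 28*4 = 112 chips; eligible A, B, C, D
Layer 29-137: 109 each from A, C, D = 109*3 = 327 chips; eligible A, C, D
Layer 138-159: 22 each from A, D = 22*2 = 44 chips; eligible A, D

Pot 1: 112 chips, eligible: A, B, C, D
Pot 2: 327 chips, eligible: A, C, D
Pot 3: 44 chips, eligible: A, D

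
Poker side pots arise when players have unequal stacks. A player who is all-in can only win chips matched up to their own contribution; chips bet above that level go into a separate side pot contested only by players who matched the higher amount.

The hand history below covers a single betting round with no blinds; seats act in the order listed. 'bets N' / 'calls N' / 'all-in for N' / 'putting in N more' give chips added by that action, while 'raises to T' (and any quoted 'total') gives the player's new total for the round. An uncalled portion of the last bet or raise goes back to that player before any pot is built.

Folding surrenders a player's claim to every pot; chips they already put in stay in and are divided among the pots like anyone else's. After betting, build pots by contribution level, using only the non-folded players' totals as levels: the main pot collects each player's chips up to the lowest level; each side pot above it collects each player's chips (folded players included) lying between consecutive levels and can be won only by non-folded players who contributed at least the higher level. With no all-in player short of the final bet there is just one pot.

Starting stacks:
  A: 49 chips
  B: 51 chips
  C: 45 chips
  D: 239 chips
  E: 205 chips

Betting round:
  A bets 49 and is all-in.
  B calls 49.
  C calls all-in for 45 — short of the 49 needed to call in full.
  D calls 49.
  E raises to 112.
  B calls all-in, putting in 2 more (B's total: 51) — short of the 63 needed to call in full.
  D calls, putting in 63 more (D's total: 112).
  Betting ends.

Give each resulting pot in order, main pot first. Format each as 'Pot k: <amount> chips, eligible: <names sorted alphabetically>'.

Contributions: A=49, B=51, C=45, D=112, E=112
Pot levels (distinct totals of non-folded players): 45, 49, 51, 112
Layer 1-45: 45 each from A, B, C, D, E = 45*5 = 225 chips; eligible A, B, C, D, E
Layer 46-49: 4 each from A, B, D, E = 4*4 = 16 chips; eligible A, B, D, E
Layer 50-51: 2 each from B, D, E = 2*3 = 6 chips; eligible B, D, E
Layer 52-112: 61 each from D, E = 61*2 = 122 chips; eligible D, E

Pot 1: 225 chips, eligible: A, B, C, D, E
Pot 2: 16 chips, eligible: A, B, D, E
Pot 3: 6 chips, eligible: B, D, E
Pot 4: 122 chips, eligible: D, E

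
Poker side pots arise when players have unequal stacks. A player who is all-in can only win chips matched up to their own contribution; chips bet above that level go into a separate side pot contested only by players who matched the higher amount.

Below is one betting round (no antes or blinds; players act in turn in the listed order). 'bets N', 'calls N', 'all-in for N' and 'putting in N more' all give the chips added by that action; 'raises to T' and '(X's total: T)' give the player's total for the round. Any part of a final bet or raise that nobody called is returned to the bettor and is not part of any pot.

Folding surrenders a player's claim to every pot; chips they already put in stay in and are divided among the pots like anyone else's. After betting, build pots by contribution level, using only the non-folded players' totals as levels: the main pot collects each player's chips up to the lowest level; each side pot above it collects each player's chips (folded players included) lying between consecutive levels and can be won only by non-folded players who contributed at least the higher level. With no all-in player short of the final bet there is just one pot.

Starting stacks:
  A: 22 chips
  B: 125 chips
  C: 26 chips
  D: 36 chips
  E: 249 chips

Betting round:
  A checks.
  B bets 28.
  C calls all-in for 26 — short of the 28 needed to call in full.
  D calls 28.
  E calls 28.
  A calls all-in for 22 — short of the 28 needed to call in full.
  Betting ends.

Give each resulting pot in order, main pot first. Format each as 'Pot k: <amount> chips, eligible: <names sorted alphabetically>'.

Contributions: A=22, B=28, C=26, D=28, E=28
Pot levels (distinct totals of non-folded players): 22, 26, 28
Layer 1-22: 22 each from A, B, C, D, E = 22*5 = 110 chips; eligible A, B, C, D, E
Layer 23-26: 4 each from B, C, D, E = 4*4 = 16 chips; eligible B, C, D, E
Layer 27-28: 2 each from B, D, E = 2*3 = 6 chips; eligible B, D, E

Pot 1: 110 chips, eligible: A, B, C, D, E
Pot 2: 16 chips, eligible: B, C, D, E
Pot 3: 6 chips, eligible: B, D, E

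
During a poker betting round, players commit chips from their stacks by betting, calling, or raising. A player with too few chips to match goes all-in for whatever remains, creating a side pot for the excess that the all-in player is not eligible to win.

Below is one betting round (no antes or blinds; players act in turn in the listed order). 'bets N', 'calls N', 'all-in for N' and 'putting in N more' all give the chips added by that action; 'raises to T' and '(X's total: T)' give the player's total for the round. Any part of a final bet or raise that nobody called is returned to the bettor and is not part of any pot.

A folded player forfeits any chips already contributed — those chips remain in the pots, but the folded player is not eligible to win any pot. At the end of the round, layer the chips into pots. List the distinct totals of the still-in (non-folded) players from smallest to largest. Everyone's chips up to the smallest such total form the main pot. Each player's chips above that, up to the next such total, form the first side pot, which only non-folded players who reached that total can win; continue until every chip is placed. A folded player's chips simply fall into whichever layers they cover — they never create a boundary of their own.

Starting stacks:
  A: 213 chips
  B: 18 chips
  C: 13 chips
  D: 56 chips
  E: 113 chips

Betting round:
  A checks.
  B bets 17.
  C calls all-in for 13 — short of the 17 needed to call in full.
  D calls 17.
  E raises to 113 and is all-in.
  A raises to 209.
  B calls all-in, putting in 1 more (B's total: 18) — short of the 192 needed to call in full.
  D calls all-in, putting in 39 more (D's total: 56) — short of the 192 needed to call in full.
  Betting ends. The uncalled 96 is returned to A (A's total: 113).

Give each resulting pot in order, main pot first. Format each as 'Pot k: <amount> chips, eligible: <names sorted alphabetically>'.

Pot 1: 65 chips, eligible: A, B, C, D, E
Pot 2: 20 chips, eligible: A, B, D, E
Pot 3: 114 chips, eligible: A, D, E
Pot 4: 114 chips, eligible: A, E

Derivation:
Contributions (after 96 returned to A): A=113, B=18, C=13, D=56, E=113
Pot levels (distinct totals of non-folded players): 13, 18, 56, 113
Layer 1-13: 13 each from A, B, C, D, E = 13*5 = 65 chips; eligible A, B, C, D, E
Layer 14-18: 5 each from A, B, D, E = 5*4 = 20 chips; eligible A, B, D, E
Layer 19-56: 38 each from A, D, E = 38*3 = 114 chips; eligible A, D, E
Layer 57-113: 57 each from A, E = 57*2 = 114 chips; eligible A, E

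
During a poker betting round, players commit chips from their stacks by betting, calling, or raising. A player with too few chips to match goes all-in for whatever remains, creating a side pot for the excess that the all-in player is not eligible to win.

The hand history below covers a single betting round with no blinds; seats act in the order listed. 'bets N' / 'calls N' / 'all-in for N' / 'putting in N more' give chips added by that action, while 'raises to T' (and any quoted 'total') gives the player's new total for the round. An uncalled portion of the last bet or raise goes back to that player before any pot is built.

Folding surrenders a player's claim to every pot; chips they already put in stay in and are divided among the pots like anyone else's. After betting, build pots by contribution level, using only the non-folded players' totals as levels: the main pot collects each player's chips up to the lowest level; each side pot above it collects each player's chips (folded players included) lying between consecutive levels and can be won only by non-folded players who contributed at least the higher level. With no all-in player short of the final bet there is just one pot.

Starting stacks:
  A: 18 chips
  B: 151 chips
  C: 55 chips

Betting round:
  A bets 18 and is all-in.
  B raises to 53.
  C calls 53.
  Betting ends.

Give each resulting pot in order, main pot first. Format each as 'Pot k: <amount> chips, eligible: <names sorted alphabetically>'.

Pot 1: 54 chips, eligible: A, B, C
Pot 2: 70 chips, eligible: B, C

Derivation:
Contributions: A=18, B=53, C=53
Pot levels (distinct totals of non-folded players): 18, 53
Layer 1-18: 18 each from A, B, C = 18*3 = 54 chips; eligible A, B, C
Layer 19-53: 35 each from B, C = 35*2 = 70 chips; eligible B, C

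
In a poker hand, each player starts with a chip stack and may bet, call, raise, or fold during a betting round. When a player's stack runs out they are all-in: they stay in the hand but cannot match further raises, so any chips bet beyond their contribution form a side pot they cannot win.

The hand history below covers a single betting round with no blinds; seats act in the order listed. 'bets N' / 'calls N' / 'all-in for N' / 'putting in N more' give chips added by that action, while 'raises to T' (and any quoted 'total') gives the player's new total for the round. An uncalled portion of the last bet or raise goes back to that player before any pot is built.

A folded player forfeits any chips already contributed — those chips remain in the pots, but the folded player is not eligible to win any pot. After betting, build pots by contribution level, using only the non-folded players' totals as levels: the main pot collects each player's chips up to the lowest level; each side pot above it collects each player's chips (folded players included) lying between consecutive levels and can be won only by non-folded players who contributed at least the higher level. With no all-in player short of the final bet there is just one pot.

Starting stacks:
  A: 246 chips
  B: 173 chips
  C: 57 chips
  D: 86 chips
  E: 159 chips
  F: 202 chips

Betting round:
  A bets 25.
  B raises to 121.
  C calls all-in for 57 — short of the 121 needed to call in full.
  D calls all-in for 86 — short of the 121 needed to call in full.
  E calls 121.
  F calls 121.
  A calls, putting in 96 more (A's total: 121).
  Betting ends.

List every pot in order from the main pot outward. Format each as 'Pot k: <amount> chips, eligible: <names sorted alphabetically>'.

Pot 1: 342 chips, eligible: A, B, C, D, E, F
Pot 2: 145 chips, eligible: A, B, D, E, F
Pot 3: 140 chips, eligible: A, B, E, F

Derivation:
Contributions: A=121, B=121, C=57, D=86, E=121, F=121
Pot levels (distinct totals of non-folded players): 57, 86, 121
Layer 1-57: 57 each from A, B, C, D, E, F = 57*6 = 342 chips; eligible A, B, C, D, E, F
Layer 58-86: 29 each from A, B, D, E, F = 29*5 = 145 chips; eligible A, B, D, E, F
Layer 87-121: 35 each from A, B, E, F = 35*4 = 140 chips; eligible A, B, E, F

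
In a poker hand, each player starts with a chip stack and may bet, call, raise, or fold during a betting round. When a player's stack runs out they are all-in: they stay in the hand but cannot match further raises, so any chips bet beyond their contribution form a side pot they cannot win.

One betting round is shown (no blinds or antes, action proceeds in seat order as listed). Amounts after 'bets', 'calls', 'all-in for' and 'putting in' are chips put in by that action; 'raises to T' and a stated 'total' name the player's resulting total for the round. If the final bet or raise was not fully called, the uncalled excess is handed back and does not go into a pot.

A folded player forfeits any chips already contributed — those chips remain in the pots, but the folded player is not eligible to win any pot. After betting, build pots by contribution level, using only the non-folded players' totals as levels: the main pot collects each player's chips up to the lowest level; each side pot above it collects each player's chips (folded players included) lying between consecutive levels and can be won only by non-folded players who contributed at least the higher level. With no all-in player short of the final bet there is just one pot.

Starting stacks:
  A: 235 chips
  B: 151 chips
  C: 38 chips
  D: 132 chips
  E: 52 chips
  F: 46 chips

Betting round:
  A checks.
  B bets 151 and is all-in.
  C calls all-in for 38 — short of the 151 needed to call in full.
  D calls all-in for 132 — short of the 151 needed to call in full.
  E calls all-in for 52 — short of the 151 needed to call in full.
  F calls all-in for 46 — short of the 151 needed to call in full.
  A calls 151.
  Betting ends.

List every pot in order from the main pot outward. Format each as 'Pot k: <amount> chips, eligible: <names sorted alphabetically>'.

Contributions: A=151, B=151, C=38, D=132, E=52, F=46
Pot levels (distinct totals of non-folded players): 38, 46, 52, 132, 151
Layer 1-38: 38 each from A, B, C, D, E, F = 38*6 = 228 chips; eligible A, B, C, D, E, F
Layer 39-46: 8 each from A, B, D, E, F = 8*5 = 40 chips; eligible A, B, D, E, F
Layer 47-52: 6 each from A, B, D, E = 6*4 = 24 chips; eligible A, B, D, E
Layer 53-132: 80 each from A, B, D = 80*3 = 240 chips; eligible A, B, D
Layer 133-151: 19 each from A, B = 19*2 = 38 chips; eligible A, B

Pot 1: 228 chips, eligible: A, B, C, D, E, F
Pot 2: 40 chips, eligible: A, B, D, E, F
Pot 3: 24 chips, eligible: A, B, D, E
Pot 4: 240 chips, eligible: A, B, D
Pot 5: 38 chips, eligible: A, B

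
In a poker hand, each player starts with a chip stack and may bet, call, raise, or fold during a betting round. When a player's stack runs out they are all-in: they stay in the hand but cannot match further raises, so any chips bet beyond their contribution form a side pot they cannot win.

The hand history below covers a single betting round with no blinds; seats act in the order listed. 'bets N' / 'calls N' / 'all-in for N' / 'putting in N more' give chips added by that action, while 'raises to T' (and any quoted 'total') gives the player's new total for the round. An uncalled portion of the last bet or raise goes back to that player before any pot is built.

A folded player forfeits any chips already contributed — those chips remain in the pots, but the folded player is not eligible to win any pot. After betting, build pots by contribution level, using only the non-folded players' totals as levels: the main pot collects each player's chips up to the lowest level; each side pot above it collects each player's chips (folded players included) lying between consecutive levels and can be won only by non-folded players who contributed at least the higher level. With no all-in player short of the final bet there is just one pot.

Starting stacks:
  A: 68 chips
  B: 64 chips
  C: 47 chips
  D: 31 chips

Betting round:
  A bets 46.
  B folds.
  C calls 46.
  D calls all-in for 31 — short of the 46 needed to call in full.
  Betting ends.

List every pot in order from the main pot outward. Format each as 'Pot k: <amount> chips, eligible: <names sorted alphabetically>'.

Pot 1: 93 chips, eligible: A, C, D
Pot 2: 30 chips, eligible: A, C

Derivation:
Contributions: A=46, C=46, D=31
Folded: B
Pot levels (distinct totals of non-folded players): 31, 46
Layer 1-31: 31 each from A, C, D = 31*3 = 93 chips; eligible A, C, D
Layer 32-46: 15 each from A, C = 15*2 = 30 chips; eligible A, C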